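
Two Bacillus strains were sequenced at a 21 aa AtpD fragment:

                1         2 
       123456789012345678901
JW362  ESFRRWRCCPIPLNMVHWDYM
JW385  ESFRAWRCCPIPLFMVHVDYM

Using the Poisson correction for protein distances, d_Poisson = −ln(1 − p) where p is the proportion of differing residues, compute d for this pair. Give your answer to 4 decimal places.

Differing sites — 5:R/A; 14:N/F; 18:W/V.
p = 3/21 = 0.142857.
d = −ln(1 − 0.142857) = −ln(0.857143) = 0.1542.

0.1542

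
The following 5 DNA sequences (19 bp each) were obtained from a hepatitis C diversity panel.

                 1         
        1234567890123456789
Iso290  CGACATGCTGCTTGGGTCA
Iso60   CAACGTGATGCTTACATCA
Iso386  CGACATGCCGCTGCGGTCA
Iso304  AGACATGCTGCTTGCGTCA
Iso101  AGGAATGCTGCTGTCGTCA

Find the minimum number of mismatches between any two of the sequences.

2

Pairwise Hamming distances:
  Iso290 vs Iso60: 6
  Iso290 vs Iso386: 3
  Iso290 vs Iso304: 2
  Iso290 vs Iso101: 6
  Iso60 vs Iso386: 8
  Iso60 vs Iso304: 6
  Iso60 vs Iso101: 9
  Iso386 vs Iso304: 5
  Iso386 vs Iso101: 6
  Iso304 vs Iso101: 4
The smallest is 2, between Iso290 and Iso304.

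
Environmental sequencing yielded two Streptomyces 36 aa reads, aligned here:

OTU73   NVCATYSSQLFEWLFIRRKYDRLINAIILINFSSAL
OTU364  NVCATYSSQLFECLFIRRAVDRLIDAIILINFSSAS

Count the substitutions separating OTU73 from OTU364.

The sequences differ at positions 13 (W/C), 19 (K/A), 20 (Y/V), 25 (N/D), 36 (L/S).
That gives 5 mismatches out of 36 aligned sites, so the Hamming distance is 5.

5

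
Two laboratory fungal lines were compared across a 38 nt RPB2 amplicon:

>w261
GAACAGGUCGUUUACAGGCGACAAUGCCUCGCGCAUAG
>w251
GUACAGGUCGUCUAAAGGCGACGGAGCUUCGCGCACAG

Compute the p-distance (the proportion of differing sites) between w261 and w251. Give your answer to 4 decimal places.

0.2105

Differing sites — 2:A/U; 12:U/C; 15:C/A; 23:A/G; 24:A/G; 25:U/A; 28:C/U; 36:U/C.
There are 8 differences over 38 sites, so p = 8/38 = 0.2105.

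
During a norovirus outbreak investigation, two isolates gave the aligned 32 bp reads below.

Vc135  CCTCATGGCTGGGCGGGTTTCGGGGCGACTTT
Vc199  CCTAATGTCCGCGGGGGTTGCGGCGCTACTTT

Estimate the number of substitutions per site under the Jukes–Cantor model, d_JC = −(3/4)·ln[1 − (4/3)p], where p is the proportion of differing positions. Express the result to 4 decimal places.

Mismatches occur at site 4 (C/A), site 8 (G/T), site 10 (T/C), site 12 (G/C), site 14 (C/G), site 20 (T/G), site 24 (G/C), site 27 (G/T).
p = 8/32 = 0.250000.
d = −0.75 · ln(1 − (4/3)·0.250000) = −0.75 · ln(0.666667) = −0.75 · (-0.405465) = 0.3041.

0.3041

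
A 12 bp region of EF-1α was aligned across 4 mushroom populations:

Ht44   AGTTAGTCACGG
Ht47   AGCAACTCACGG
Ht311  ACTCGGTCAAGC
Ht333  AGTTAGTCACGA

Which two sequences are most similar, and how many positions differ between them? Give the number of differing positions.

1

Pairwise Hamming distances:
  Ht44 vs Ht47: 3
  Ht44 vs Ht311: 5
  Ht44 vs Ht333: 1
  Ht47 vs Ht311: 7
  Ht47 vs Ht333: 4
  Ht311 vs Ht333: 5
The smallest is 1, between Ht44 and Ht333.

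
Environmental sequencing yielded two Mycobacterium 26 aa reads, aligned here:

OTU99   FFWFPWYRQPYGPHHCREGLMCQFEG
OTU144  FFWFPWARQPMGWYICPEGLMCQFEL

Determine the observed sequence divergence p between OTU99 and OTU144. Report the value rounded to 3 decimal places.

Differing sites — 7:Y/A; 11:Y/M; 13:P/W; 14:H/Y; 15:H/I; 17:R/P; 26:G/L.
There are 7 differences over 26 sites, so p = 7/26 = 0.269.

0.269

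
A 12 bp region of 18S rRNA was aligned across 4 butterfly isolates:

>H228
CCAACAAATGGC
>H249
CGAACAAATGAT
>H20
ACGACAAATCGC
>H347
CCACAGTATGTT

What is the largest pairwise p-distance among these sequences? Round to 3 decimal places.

0.750

Pairwise Hamming distances:
  H228 vs H249: 3
  H228 vs H20: 3
  H228 vs H347: 6
  H249 vs H20: 6
  H249 vs H347: 6
  H20 vs H347: 9
The largest is 9 mismatches, between H20 and H347; p = 9/12 = 0.750.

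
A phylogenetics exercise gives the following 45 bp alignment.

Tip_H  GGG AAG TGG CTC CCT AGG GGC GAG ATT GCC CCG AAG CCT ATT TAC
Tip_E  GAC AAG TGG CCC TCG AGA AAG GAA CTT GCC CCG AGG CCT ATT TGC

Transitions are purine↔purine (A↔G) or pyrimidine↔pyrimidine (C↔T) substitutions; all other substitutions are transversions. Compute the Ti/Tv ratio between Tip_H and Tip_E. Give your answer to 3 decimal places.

The sequences differ at positions 2 (G/A, transition), 3 (G/C, transversion), 11 (T/C, transition), 13 (C/T, transition), 15 (T/G, transversion), 18 (G/A, transition), 19 (G/A, transition), 20 (G/A, transition), 21 (C/G, transversion), 24 (G/A, transition), 25 (A/C, transversion), 35 (A/G, transition), 44 (A/G, transition).
Of the 13 differences, 9 transitions and 4 transversions, so Ti/Tv = 9/4 = 2.250.

2.250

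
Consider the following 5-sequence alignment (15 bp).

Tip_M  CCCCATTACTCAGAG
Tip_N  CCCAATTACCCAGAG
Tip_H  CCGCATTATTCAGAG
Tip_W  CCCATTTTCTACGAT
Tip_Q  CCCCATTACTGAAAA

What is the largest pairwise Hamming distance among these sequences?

Pairwise Hamming distances:
  Tip_M vs Tip_N: 2
  Tip_M vs Tip_H: 2
  Tip_M vs Tip_W: 6
  Tip_M vs Tip_Q: 3
  Tip_N vs Tip_H: 4
  Tip_N vs Tip_W: 6
  Tip_N vs Tip_Q: 5
  Tip_H vs Tip_W: 8
  Tip_H vs Tip_Q: 5
  Tip_W vs Tip_Q: 7
The largest is 8, between Tip_H and Tip_W.

8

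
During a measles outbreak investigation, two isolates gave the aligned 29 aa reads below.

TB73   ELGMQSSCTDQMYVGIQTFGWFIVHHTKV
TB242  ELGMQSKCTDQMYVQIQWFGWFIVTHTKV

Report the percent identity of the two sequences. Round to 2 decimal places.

Mismatches occur at site 7 (S/K), site 15 (G/Q), site 18 (T/W), site 25 (H/T).
25 of the 29 sites match, so the percent identity is 25/29 × 100 = 86.21%.

86.21%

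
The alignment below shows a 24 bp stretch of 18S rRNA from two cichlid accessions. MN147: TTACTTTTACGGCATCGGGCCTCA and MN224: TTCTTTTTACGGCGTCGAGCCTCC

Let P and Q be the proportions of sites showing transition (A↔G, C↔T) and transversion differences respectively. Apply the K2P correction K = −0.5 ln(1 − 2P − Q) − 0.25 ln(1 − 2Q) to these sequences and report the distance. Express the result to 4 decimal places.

0.2483

Mismatches occur at site 3 (A→C, transversion), site 4 (C→T, transition), site 14 (A→G, transition), site 18 (G→A, transition), site 24 (A→C, transversion).
Of the 5 differences, 3 transitions and 2 transversions over 24 sites: P = 3/24 = 0.125000, Q = 2/24 = 0.083333.
d = −0.5·ln(0.666667) − 0.25·ln(0.833334) = −0.5·(-0.405465) − 0.25·(-0.182321) = 0.2483.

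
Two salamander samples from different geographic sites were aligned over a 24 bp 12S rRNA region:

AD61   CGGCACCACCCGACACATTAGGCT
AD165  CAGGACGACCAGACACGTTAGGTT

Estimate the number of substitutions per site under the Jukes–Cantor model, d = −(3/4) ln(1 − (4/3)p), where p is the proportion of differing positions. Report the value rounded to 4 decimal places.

The sequences differ at positions 2 (G/A), 4 (C/G), 7 (C/G), 11 (C/A), 17 (A/G), 23 (C/T).
p = 6/24 = 0.250000.
d = −0.75 · ln(1 − (4/3)·0.250000) = −0.75 · ln(0.666667) = −0.75 · (-0.405465) = 0.3041.

0.3041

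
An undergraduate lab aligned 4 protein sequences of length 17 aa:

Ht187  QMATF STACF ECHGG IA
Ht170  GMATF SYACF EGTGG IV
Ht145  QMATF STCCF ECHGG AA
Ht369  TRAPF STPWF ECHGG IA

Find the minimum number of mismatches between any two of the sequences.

2

Pairwise Hamming distances:
  Ht187 vs Ht170: 5
  Ht187 vs Ht145: 2
  Ht187 vs Ht369: 5
  Ht170 vs Ht145: 7
  Ht170 vs Ht369: 9
  Ht145 vs Ht369: 6
The smallest is 2, between Ht187 and Ht145.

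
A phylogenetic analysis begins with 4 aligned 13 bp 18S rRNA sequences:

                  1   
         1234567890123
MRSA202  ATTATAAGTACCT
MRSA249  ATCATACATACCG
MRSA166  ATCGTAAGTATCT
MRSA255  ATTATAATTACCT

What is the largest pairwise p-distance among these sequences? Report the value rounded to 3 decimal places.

0.385

Pairwise Hamming distances:
  MRSA202 vs MRSA249: 4
  MRSA202 vs MRSA166: 3
  MRSA202 vs MRSA255: 1
  MRSA249 vs MRSA166: 5
  MRSA249 vs MRSA255: 4
  MRSA166 vs MRSA255: 4
The largest is 5 mismatches, between MRSA249 and MRSA166; p = 5/13 = 0.385.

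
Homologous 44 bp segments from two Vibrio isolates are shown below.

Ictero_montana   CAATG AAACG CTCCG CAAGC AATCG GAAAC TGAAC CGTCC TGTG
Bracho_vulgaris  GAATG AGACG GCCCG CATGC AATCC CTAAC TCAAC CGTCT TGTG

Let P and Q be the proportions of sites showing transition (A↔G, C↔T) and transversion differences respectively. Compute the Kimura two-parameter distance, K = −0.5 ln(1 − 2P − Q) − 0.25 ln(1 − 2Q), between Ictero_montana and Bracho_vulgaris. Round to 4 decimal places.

The sequences differ at positions 1 (C/G, transversion), 7 (A/G, transition), 11 (C/G, transversion), 12 (T/C, transition), 18 (A/T, transversion), 25 (G/C, transversion), 26 (G/C, transversion), 27 (A/T, transversion), 32 (G/C, transversion), 40 (C/T, transition).
Of the 10 differences, 3 transitions and 7 transversions over 44 sites: P = 3/44 = 0.068182, Q = 7/44 = 0.159091.
d = −0.5·ln(0.704545) − 0.25·ln(0.681818) = −0.5·(-0.350203) − 0.25·(-0.382993) = 0.2708.

0.2708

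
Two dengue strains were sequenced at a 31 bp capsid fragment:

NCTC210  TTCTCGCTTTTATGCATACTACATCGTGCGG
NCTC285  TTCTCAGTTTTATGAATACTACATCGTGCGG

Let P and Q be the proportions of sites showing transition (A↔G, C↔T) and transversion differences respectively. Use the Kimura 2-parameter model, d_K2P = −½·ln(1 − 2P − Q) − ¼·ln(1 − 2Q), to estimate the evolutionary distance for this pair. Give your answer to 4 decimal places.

Differing sites — 6:G/A (Ti); 7:C/G (Tv); 15:C/A (Tv).
Of the 3 differences, 1 transition and 2 transversions over 31 sites: P = 1/31 = 0.032258, Q = 2/31 = 0.064516.
d = −0.5·ln(0.870968) − 0.25·ln(0.870968) = −0.5·(-0.138150) − 0.25·(-0.138150) = 0.1036.

0.1036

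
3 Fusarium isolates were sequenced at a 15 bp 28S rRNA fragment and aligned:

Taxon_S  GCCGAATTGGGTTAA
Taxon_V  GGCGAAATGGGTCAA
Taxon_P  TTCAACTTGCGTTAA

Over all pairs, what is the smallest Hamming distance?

Pairwise Hamming distances:
  Taxon_S vs Taxon_V: 3
  Taxon_S vs Taxon_P: 5
  Taxon_V vs Taxon_P: 7
The smallest is 3, between Taxon_S and Taxon_V.

3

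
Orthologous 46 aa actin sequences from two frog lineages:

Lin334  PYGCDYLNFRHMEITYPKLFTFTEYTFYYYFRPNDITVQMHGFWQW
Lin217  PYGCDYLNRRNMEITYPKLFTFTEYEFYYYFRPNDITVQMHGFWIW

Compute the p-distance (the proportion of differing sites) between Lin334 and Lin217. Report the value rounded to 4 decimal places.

0.0870

Differing sites — 9:F/R; 11:H/N; 26:T/E; 45:Q/I.
There are 4 differences over 46 sites, so p = 4/46 = 0.0870.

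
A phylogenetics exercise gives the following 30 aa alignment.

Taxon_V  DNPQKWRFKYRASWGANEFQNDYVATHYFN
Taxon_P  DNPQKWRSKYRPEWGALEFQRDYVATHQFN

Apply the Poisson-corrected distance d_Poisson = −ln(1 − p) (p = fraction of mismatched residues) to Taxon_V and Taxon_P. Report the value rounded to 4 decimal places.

Differing sites — 8:F/S; 12:A/P; 13:S/E; 17:N/L; 21:N/R; 28:Y/Q.
p = 6/30 = 0.200000.
d = −ln(1 − 0.200000) = −ln(0.800000) = 0.2231.

0.2231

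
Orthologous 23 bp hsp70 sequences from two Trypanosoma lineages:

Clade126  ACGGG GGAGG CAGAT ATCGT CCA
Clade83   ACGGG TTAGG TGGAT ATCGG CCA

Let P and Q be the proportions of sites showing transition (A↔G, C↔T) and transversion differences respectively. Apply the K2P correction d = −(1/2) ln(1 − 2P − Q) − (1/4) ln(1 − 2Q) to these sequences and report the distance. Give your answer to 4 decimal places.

0.2570

Mismatches occur at site 6 (G→T, transversion), site 7 (G→T, transversion), site 11 (C→T, transition), site 12 (A→G, transition), site 20 (T→G, transversion).
Of the 5 differences, 2 transitions and 3 transversions over 23 sites: P = 2/23 = 0.086957, Q = 3/23 = 0.130435.
d = −0.5·ln(0.695651) − 0.25·ln(0.739130) = −0.5·(-0.362907) − 0.25·(-0.302281) = 0.2570.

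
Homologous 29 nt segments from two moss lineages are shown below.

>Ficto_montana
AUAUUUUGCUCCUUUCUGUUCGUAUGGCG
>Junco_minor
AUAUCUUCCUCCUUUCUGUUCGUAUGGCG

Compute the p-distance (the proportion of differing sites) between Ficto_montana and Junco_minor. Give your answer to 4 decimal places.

0.0690

The sequences differ at positions 5 (U/C), 8 (G/C).
There are 2 differences over 29 sites, so p = 2/29 = 0.0690.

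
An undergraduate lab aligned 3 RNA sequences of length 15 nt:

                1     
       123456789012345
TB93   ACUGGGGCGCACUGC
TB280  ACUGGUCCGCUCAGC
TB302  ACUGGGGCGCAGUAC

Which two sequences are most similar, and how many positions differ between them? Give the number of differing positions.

Pairwise Hamming distances:
  TB93 vs TB280: 4
  TB93 vs TB302: 2
  TB280 vs TB302: 6
The smallest is 2, between TB93 and TB302.

2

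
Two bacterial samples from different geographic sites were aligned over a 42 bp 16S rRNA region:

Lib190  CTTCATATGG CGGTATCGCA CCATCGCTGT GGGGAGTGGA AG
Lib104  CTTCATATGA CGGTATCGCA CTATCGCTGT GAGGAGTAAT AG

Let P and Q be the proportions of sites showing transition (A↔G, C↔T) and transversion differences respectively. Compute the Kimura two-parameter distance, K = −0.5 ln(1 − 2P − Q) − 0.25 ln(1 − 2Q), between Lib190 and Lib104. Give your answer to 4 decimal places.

Mismatches occur at site 10 (G→A, transition), site 22 (C→T, transition), site 32 (G→A, transition), site 38 (G→A, transition), site 39 (G→A, transition), site 40 (A→T, transversion).
Of the 6 differences, 5 transitions and 1 transversion over 42 sites: P = 5/42 = 0.119048, Q = 1/42 = 0.023810.
d = −0.5·ln(0.738094) − 0.25·ln(0.952380) = −0.5·(-0.303684) − 0.25·(-0.048791) = 0.1640.

0.1640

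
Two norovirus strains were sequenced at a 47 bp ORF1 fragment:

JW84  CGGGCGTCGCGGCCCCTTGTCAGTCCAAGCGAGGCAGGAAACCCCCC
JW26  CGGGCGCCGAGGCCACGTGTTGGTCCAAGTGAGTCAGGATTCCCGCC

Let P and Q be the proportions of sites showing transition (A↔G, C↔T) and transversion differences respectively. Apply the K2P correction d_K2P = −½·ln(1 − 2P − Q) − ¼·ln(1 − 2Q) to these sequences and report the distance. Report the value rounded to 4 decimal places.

0.2806

The sequences differ at positions 7 (T/C, transition), 10 (C/A, transversion), 15 (C/A, transversion), 17 (T/G, transversion), 21 (C/T, transition), 22 (A/G, transition), 30 (C/T, transition), 34 (G/T, transversion), 40 (A/T, transversion), 41 (A/T, transversion), 45 (C/G, transversion).
Of the 11 differences, 4 transitions and 7 transversions over 47 sites: P = 4/47 = 0.085106, Q = 7/47 = 0.148936.
d = −0.5·ln(0.680852) − 0.25·ln(0.702128) = −0.5·(-0.384410) − 0.25·(-0.353640) = 0.2806.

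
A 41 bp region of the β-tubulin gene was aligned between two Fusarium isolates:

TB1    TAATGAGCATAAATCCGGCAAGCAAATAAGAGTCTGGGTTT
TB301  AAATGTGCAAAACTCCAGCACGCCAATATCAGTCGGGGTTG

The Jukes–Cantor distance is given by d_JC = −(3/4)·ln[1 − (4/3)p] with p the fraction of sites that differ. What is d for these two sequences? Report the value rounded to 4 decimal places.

0.3321

The sequences differ at positions 1 (T/A), 6 (A/T), 10 (T/A), 13 (A/C), 17 (G/A), 21 (A/C), 24 (A/C), 29 (A/T), 30 (G/C), 35 (T/G), 41 (T/G).
p = 11/41 = 0.268293.
d = −0.75 · ln(1 − (4/3)·0.268293) = −0.75 · ln(0.642276) = −0.75 · (-0.442737) = 0.3321.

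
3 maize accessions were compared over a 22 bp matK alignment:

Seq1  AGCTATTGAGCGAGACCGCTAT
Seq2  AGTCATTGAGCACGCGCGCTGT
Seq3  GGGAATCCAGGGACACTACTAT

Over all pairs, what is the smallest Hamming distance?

7

Pairwise Hamming distances:
  Seq1 vs Seq2: 7
  Seq1 vs Seq3: 9
  Seq2 vs Seq3: 14
The smallest is 7, between Seq1 and Seq2.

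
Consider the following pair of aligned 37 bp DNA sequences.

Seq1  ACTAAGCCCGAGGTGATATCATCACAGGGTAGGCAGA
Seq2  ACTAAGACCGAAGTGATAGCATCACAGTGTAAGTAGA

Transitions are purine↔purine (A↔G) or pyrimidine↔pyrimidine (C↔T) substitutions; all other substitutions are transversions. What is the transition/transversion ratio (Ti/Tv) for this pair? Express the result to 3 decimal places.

1.000

Mismatches occur at site 7 (C↔A, transversion), site 12 (G↔A, transition), site 19 (T↔G, transversion), site 28 (G↔T, transversion), site 32 (G↔A, transition), site 34 (C↔T, transition).
Of the 6 differences, 3 transitions and 3 transversions, so Ti/Tv = 3/3 = 1.000.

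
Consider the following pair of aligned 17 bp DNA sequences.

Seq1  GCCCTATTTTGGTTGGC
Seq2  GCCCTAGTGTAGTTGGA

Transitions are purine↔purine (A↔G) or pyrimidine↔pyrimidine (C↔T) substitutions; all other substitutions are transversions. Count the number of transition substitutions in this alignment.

1

The sequences differ at positions 7 (T/G, transversion), 9 (T/G, transversion), 11 (G/A, transition), 17 (C/A, transversion).
Of the 4 differences, 1 transition and 3 transversions, so the answer is 1.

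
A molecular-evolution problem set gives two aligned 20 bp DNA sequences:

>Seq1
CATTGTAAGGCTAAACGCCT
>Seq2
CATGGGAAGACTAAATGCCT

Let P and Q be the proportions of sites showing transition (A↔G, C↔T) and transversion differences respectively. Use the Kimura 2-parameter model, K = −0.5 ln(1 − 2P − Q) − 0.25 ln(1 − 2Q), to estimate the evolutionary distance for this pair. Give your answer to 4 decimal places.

Differing sites — 4:T/G (Tv); 6:T/G (Tv); 10:G/A (Ti); 16:C/T (Ti).
Of the 4 differences, 2 transitions and 2 transversions over 20 sites: P = 2/20 = 0.100000, Q = 2/20 = 0.100000.
d = −0.5·ln(0.700000) − 0.25·ln(0.800000) = −0.5·(-0.356675) − 0.25·(-0.223144) = 0.2341.

0.2341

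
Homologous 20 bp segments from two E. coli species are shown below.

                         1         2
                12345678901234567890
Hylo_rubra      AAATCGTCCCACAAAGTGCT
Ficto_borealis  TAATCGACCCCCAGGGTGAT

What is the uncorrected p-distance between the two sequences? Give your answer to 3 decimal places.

0.300

The sequences differ at positions 1 (A/T), 7 (T/A), 11 (A/C), 14 (A/G), 15 (A/G), 19 (C/A).
There are 6 differences over 20 sites, so p = 6/20 = 0.300.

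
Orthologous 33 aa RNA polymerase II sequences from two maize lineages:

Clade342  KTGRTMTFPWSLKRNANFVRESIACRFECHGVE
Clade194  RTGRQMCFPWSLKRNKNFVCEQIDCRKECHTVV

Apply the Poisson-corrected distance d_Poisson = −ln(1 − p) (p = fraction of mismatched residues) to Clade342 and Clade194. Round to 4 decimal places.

0.3610

Differing sites — 1:K/R; 5:T/Q; 7:T/C; 16:A/K; 20:R/C; 22:S/Q; 24:A/D; 27:F/K; 31:G/T; 33:E/V.
p = 10/33 = 0.303030.
d = −ln(1 − 0.303030) = −ln(0.696970) = 0.3610.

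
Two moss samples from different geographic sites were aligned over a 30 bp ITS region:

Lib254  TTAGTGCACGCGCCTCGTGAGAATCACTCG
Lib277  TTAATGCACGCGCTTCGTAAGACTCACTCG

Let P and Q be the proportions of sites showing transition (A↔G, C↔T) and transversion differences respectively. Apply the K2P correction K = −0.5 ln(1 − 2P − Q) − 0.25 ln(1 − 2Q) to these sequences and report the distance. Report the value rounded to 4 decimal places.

Mismatches occur at site 4 (G/A, transition), site 14 (C/T, transition), site 19 (G/A, transition), site 23 (A/C, transversion).
Of the 4 differences, 3 transitions and 1 transversion over 30 sites: P = 3/30 = 0.100000, Q = 1/30 = 0.033333.
d = −0.5·ln(0.766667) − 0.25·ln(0.933334) = −0.5·(-0.265703) − 0.25·(-0.068992) = 0.1501.

0.1501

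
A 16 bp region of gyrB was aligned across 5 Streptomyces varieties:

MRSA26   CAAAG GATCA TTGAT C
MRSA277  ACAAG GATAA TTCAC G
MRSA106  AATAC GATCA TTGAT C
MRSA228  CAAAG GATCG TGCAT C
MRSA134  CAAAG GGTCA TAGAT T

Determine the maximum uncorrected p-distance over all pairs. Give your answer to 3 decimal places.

Pairwise Hamming distances:
  MRSA26 vs MRSA277: 6
  MRSA26 vs MRSA106: 3
  MRSA26 vs MRSA228: 3
  MRSA26 vs MRSA134: 3
  MRSA277 vs MRSA106: 7
  MRSA277 vs MRSA228: 7
  MRSA277 vs MRSA134: 8
  MRSA106 vs MRSA228: 6
  MRSA106 vs MRSA134: 6
  MRSA228 vs MRSA134: 5
The largest is 8 mismatches, between MRSA277 and MRSA134; p = 8/16 = 0.500.

0.500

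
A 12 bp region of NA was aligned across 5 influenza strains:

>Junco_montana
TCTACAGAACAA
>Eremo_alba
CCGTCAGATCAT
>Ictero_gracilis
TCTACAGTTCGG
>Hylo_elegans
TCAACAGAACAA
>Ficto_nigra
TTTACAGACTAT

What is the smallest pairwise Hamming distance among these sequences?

1

Pairwise Hamming distances:
  Junco_montana vs Eremo_alba: 5
  Junco_montana vs Ictero_gracilis: 4
  Junco_montana vs Hylo_elegans: 1
  Junco_montana vs Ficto_nigra: 4
  Eremo_alba vs Ictero_gracilis: 6
  Eremo_alba vs Hylo_elegans: 5
  Eremo_alba vs Ficto_nigra: 6
  Ictero_gracilis vs Hylo_elegans: 5
  Ictero_gracilis vs Ficto_nigra: 6
  Hylo_elegans vs Ficto_nigra: 5
The smallest is 1, between Junco_montana and Hylo_elegans.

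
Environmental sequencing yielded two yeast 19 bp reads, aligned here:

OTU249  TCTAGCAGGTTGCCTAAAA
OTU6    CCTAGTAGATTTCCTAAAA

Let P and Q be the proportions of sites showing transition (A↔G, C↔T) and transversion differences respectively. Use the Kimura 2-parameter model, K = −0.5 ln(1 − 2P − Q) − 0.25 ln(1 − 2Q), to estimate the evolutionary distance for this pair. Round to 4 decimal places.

0.2576

The sequences differ at positions 1 (T/C, transition), 6 (C/T, transition), 9 (G/A, transition), 12 (G/T, transversion).
Of the 4 differences, 3 transitions and 1 transversion over 19 sites: P = 3/19 = 0.157895, Q = 1/19 = 0.052632.
d = −0.5·ln(0.631578) − 0.25·ln(0.894736) = −0.5·(-0.459534) − 0.25·(-0.111227) = 0.2576.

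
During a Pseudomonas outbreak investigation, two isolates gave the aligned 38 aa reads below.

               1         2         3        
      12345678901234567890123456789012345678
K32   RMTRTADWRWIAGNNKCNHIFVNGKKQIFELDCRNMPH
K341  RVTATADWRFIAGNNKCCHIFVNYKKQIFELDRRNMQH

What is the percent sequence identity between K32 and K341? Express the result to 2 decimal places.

The sequences differ at positions 2 (M/V), 4 (R/A), 10 (W/F), 18 (N/C), 24 (G/Y), 33 (C/R), 37 (P/Q).
31 of the 38 sites match, so the percent identity is 31/38 × 100 = 81.58%.

81.58%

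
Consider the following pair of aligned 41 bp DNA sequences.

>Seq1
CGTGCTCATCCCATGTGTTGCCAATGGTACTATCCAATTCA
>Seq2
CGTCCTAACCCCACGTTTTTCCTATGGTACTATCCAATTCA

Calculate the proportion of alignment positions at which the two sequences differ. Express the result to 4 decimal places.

0.1707

Differing sites — 4:G/C; 7:C/A; 9:T/C; 14:T/C; 17:G/T; 20:G/T; 23:A/T.
There are 7 differences over 41 sites, so p = 7/41 = 0.1707.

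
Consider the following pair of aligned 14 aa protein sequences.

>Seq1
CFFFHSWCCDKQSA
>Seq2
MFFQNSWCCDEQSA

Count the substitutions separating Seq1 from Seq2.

4

Mismatches occur at site 1 (C/M), site 4 (F/Q), site 5 (H/N), site 11 (K/E).
That gives 4 mismatches out of 14 aligned sites, so the Hamming distance is 4.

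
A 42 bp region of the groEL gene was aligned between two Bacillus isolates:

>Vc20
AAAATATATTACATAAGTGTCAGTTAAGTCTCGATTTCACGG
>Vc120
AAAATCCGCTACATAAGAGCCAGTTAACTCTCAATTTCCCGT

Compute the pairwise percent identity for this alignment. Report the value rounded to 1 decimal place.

76.2%

The sequences differ at positions 6 (A/C), 7 (T/C), 8 (A/G), 9 (T/C), 18 (T/A), 20 (T/C), 28 (G/C), 33 (G/A), 39 (A/C), 42 (G/T).
32 of the 42 sites match, so the percent identity is 32/42 × 100 = 76.2%.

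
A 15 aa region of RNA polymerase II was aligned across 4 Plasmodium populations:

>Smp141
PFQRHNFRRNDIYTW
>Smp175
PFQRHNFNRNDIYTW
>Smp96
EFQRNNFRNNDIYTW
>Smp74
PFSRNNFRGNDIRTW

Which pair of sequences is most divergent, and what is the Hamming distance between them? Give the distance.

5

Pairwise Hamming distances:
  Smp141 vs Smp175: 1
  Smp141 vs Smp96: 3
  Smp141 vs Smp74: 4
  Smp175 vs Smp96: 4
  Smp175 vs Smp74: 5
  Smp96 vs Smp74: 4
The largest is 5, between Smp175 and Smp74.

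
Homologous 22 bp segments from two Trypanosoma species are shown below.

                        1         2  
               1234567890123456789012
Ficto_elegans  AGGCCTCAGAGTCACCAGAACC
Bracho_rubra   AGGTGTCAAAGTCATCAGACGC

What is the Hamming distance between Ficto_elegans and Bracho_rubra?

6

Differing sites — 4:C/T; 5:C/G; 9:G/A; 15:C/T; 20:A/C; 21:C/G.
That gives 6 mismatches out of 22 aligned sites, so the Hamming distance is 6.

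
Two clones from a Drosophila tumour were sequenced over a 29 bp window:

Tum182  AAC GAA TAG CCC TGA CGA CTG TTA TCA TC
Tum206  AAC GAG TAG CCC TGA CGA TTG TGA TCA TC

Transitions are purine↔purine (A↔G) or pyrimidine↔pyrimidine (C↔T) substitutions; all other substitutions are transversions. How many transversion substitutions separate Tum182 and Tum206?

1

Mismatches occur at site 6 (A→G, transition), site 19 (C→T, transition), site 23 (T→G, transversion).
Of the 3 differences, 2 transitions and 1 transversion, so the answer is 1.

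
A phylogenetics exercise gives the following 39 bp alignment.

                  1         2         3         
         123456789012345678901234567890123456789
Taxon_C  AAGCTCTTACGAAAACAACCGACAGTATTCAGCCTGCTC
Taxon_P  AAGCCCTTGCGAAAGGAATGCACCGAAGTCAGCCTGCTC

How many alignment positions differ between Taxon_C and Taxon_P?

Mismatches occur at site 5 (T/C), site 9 (A/G), site 15 (A/G), site 16 (C/G), site 19 (C/T), site 20 (C/G), site 21 (G/C), site 24 (A/C), site 26 (T/A), site 28 (T/G).
That gives 10 mismatches out of 39 aligned sites, so the Hamming distance is 10.

10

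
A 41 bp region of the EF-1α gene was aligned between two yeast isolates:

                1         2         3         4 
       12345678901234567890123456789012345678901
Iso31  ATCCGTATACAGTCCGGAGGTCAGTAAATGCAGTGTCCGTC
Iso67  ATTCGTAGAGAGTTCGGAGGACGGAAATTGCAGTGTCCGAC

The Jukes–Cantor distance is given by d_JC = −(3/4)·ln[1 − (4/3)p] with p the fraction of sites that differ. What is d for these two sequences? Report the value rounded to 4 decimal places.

Differing sites — 3:C/T; 8:T/G; 10:C/G; 14:C/T; 21:T/A; 23:A/G; 25:T/A; 28:A/T; 40:T/A.
p = 9/41 = 0.219512.
d = −0.75 · ln(1 − (4/3)·0.219512) = −0.75 · ln(0.707317) = −0.75 · (-0.346276) = 0.2597.

0.2597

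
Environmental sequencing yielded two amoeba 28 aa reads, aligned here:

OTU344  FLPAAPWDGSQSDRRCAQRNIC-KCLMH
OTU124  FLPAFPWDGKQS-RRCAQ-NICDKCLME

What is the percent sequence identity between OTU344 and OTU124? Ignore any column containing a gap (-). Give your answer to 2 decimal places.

Excluding the 3 gap columns leaves 25 comparable sites.
The sequences differ at positions 5 (A/F), 10 (S/K), 28 (H/E).
22 of the 25 comparable sites match, so the percent identity is 22/25 × 100 = 88.00%.

88.00%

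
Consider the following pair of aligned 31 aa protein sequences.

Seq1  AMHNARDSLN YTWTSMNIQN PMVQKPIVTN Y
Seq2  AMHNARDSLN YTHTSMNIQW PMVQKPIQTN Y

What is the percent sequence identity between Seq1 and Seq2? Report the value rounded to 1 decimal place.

The sequences differ at positions 13 (W/H), 20 (N/W), 28 (V/Q).
28 of the 31 sites match, so the percent identity is 28/31 × 100 = 90.3%.

90.3%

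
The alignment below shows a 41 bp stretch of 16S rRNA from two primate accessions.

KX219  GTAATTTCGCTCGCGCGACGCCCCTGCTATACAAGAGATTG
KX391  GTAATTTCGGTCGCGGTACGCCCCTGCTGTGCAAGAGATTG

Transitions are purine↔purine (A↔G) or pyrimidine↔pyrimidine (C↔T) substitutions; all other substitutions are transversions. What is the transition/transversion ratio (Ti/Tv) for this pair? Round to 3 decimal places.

0.667

Mismatches occur at site 10 (C↔G, transversion), site 16 (C↔G, transversion), site 17 (G↔T, transversion), site 29 (A↔G, transition), site 31 (A↔G, transition).
Of the 5 differences, 2 transitions and 3 transversions, so Ti/Tv = 2/3 = 0.667.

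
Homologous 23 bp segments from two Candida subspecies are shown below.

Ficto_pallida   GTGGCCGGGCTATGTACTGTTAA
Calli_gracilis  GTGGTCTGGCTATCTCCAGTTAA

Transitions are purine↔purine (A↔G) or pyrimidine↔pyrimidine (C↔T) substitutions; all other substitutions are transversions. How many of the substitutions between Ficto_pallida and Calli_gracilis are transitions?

Mismatches occur at site 5 (C/T, transition), site 7 (G/T, transversion), site 14 (G/C, transversion), site 16 (A/C, transversion), site 18 (T/A, transversion).
Of the 5 differences, 1 transition and 4 transversions, so the answer is 1.

1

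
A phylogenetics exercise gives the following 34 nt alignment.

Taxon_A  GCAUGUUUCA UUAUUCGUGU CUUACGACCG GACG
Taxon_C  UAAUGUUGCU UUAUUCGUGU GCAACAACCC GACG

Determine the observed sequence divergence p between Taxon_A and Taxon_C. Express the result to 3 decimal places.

Differing sites — 1:G/U; 2:C/A; 8:U/G; 10:A/U; 21:C/G; 22:U/C; 23:U/A; 26:G/A; 30:G/C.
There are 9 differences over 34 sites, so p = 9/34 = 0.265.

0.265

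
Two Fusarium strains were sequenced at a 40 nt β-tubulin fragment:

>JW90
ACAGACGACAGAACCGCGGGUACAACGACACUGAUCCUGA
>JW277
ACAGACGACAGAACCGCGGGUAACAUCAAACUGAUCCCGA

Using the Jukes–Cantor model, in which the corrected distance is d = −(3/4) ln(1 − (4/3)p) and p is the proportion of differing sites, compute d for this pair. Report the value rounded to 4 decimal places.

Differing sites — 23:C/A; 24:A/C; 26:C/U; 27:G/C; 29:C/A; 38:U/C.
p = 6/40 = 0.150000.
d = −0.75 · ln(1 − (4/3)·0.150000) = −0.75 · ln(0.800000) = −0.75 · (-0.223144) = 0.1674.

0.1674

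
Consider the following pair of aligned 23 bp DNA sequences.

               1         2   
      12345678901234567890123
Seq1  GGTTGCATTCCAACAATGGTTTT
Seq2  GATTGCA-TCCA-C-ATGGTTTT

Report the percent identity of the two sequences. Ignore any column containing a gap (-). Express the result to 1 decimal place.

95.0%

Excluding the 3 gap columns leaves 20 comparable sites.
Differing sites — 2:G/A.
19 of the 20 comparable sites match, so the percent identity is 19/20 × 100 = 95.0%.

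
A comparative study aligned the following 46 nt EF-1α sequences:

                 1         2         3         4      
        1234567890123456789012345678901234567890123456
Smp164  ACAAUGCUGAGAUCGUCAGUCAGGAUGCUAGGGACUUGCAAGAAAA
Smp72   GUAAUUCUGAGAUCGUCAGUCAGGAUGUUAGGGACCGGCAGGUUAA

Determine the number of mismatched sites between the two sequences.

Mismatches occur at site 1 (A→G), site 2 (C→U), site 6 (G→U), site 28 (C→U), site 36 (U→C), site 37 (U→G), site 41 (A→G), site 43 (A→U), site 44 (A→U).
That gives 9 mismatches out of 46 aligned sites, so the Hamming distance is 9.

9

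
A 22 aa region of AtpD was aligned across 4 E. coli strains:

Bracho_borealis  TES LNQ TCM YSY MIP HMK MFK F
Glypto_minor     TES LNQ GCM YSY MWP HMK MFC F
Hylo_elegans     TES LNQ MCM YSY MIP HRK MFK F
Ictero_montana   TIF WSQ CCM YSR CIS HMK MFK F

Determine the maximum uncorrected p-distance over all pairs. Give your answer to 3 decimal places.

Pairwise Hamming distances:
  Bracho_borealis vs Glypto_minor: 3
  Bracho_borealis vs Hylo_elegans: 2
  Bracho_borealis vs Ictero_montana: 8
  Glypto_minor vs Hylo_elegans: 4
  Glypto_minor vs Ictero_montana: 10
  Hylo_elegans vs Ictero_montana: 9
The largest is 10 mismatches, between Glypto_minor and Ictero_montana; p = 10/22 = 0.455.

0.455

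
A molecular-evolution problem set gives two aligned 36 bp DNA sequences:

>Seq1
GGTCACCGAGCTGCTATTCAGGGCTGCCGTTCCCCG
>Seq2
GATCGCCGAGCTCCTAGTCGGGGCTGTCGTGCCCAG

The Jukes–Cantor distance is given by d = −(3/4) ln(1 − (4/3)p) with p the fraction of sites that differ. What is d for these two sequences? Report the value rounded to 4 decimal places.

The sequences differ at positions 2 (G/A), 5 (A/G), 13 (G/C), 17 (T/G), 20 (A/G), 27 (C/T), 31 (T/G), 35 (C/A).
p = 8/36 = 0.222222.
d = −0.75 · ln(1 − (4/3)·0.222222) = −0.75 · ln(0.703704) = −0.75 · (-0.351397) = 0.2635.

0.2635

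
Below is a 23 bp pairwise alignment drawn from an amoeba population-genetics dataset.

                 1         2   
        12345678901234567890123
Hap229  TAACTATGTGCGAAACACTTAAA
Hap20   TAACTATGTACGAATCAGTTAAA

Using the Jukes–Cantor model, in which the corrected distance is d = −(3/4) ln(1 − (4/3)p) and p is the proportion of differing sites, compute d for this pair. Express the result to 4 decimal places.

0.1433

Differing sites — 10:G/A; 15:A/T; 18:C/G.
p = 3/23 = 0.130435.
d = −0.75 · ln(1 − (4/3)·0.130435) = −0.75 · ln(0.826087) = −0.75 · (-0.191055) = 0.1433.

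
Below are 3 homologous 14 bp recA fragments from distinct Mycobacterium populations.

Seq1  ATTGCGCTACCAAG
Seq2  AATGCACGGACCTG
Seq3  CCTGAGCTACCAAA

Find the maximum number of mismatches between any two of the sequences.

Pairwise Hamming distances:
  Seq1 vs Seq2: 7
  Seq1 vs Seq3: 4
  Seq2 vs Seq3: 10
The largest is 10, between Seq2 and Seq3.

10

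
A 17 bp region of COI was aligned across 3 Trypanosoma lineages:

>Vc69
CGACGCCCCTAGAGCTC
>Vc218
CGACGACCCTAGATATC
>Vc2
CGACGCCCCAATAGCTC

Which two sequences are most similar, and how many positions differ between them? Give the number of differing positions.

2

Pairwise Hamming distances:
  Vc69 vs Vc218: 3
  Vc69 vs Vc2: 2
  Vc218 vs Vc2: 5
The smallest is 2, between Vc69 and Vc2.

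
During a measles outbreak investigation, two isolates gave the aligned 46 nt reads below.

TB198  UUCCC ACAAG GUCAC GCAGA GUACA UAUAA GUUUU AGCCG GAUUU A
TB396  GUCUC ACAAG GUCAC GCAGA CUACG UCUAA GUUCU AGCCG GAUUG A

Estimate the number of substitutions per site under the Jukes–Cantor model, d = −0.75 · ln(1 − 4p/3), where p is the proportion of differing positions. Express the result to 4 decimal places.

Differing sites — 1:U/G; 4:C/U; 21:G/C; 25:A/G; 27:A/C; 34:U/C; 45:U/G.
p = 7/46 = 0.152174.
d = −0.75 · ln(1 − (4/3)·0.152174) = −0.75 · ln(0.797101) = −0.75 · (-0.226774) = 0.1701.

0.1701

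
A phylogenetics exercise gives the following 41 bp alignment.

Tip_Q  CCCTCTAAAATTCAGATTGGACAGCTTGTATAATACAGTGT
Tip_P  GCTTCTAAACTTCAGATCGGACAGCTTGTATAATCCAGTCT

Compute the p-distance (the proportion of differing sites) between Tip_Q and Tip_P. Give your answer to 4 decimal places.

The sequences differ at positions 1 (C/G), 3 (C/T), 10 (A/C), 18 (T/C), 35 (A/C), 40 (G/C).
There are 6 differences over 41 sites, so p = 6/41 = 0.1463.

0.1463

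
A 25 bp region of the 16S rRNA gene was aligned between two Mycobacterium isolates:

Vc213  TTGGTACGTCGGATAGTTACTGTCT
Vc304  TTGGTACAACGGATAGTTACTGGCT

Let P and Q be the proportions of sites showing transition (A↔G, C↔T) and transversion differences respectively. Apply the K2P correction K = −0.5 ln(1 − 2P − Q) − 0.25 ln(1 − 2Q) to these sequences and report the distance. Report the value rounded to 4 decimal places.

Mismatches occur at site 8 (G→A, transition), site 9 (T→A, transversion), site 23 (T→G, transversion).
Of the 3 differences, 1 transition and 2 transversions over 25 sites: P = 1/25 = 0.040000, Q = 2/25 = 0.080000.
d = −0.5·ln(0.840000) − 0.25·ln(0.840000) = −0.5·(-0.174353) − 0.25·(-0.174353) = 0.1308.

0.1308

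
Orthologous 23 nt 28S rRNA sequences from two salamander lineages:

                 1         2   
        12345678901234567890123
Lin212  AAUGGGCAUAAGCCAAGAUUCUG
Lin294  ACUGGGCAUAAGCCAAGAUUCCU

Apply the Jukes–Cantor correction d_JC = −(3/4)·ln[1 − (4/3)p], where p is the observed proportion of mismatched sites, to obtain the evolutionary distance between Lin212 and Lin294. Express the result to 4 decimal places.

0.1433

Differing sites — 2:A/C; 22:U/C; 23:G/U.
p = 3/23 = 0.130435.
d = −0.75 · ln(1 − (4/3)·0.130435) = −0.75 · ln(0.826087) = −0.75 · (-0.191055) = 0.1433.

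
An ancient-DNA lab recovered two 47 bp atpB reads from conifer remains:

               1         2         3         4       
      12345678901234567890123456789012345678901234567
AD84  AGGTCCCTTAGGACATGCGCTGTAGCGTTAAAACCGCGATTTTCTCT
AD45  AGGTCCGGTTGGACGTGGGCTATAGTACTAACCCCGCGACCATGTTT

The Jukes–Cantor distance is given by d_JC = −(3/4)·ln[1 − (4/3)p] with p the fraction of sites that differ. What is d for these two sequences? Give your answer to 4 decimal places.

0.4537

The sequences differ at positions 7 (C/G), 8 (T/G), 10 (A/T), 15 (A/G), 18 (C/G), 22 (G/A), 26 (C/T), 27 (G/A), 28 (T/C), 32 (A/C), 33 (A/C), 40 (T/C), 41 (T/C), 42 (T/A), 44 (C/G), 46 (C/T).
p = 16/47 = 0.340426.
d = −0.75 · ln(1 − (4/3)·0.340426) = −0.75 · ln(0.546099) = −0.75 · (-0.604955) = 0.4537.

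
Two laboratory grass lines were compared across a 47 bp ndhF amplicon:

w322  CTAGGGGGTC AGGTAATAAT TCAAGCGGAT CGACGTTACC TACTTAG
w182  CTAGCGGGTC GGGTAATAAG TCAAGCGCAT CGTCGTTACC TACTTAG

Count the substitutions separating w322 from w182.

5

Differing sites — 5:G/C; 11:A/G; 20:T/G; 28:G/C; 33:A/T.
That gives 5 mismatches out of 47 aligned sites, so the Hamming distance is 5.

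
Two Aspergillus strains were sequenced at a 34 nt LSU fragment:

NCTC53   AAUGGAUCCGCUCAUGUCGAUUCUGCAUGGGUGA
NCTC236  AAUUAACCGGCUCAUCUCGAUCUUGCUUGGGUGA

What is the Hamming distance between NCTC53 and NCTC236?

The sequences differ at positions 4 (G/U), 5 (G/A), 7 (U/C), 9 (C/G), 16 (G/C), 22 (U/C), 23 (C/U), 27 (A/U).
That gives 8 mismatches out of 34 aligned sites, so the Hamming distance is 8.

8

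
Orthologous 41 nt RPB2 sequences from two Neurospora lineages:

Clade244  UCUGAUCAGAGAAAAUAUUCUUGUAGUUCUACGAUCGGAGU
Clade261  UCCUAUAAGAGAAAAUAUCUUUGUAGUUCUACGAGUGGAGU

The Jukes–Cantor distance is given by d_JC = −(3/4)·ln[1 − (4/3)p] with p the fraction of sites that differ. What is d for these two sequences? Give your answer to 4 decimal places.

Differing sites — 3:U/C; 4:G/U; 7:C/A; 19:U/C; 20:C/U; 35:U/G; 36:C/U.
p = 7/41 = 0.170732.
d = −0.75 · ln(1 − (4/3)·0.170732) = −0.75 · ln(0.772357) = −0.75 · (-0.258308) = 0.1937.

0.1937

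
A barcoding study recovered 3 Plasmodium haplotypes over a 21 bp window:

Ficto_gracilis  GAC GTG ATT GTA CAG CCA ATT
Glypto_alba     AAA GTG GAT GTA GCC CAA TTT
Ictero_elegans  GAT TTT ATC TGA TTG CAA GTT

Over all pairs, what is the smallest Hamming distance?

Pairwise Hamming distances:
  Ficto_gracilis vs Glypto_alba: 9
  Ficto_gracilis vs Ictero_elegans: 10
  Glypto_alba vs Ictero_elegans: 13
The smallest is 9, between Ficto_gracilis and Glypto_alba.

9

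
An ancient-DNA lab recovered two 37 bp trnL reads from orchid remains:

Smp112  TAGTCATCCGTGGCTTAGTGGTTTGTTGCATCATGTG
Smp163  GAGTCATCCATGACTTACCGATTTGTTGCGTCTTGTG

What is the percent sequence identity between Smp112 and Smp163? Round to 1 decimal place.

78.4%

Differing sites — 1:T/G; 10:G/A; 13:G/A; 18:G/C; 19:T/C; 21:G/A; 30:A/G; 33:A/T.
29 of the 37 sites match, so the percent identity is 29/37 × 100 = 78.4%.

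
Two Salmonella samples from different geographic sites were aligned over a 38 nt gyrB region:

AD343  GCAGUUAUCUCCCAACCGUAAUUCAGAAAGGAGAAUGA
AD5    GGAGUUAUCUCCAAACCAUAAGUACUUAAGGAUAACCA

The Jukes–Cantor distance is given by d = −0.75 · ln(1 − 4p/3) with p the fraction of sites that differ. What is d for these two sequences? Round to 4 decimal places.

0.3658

Mismatches occur at site 2 (C→G), site 13 (C→A), site 18 (G→A), site 22 (U→G), site 24 (C→A), site 25 (A→C), site 26 (G→U), site 27 (A→U), site 33 (G→U), site 36 (U→C), site 37 (G→C).
p = 11/38 = 0.289474.
d = −0.75 · ln(1 − (4/3)·0.289474) = −0.75 · ln(0.614035) = −0.75 · (-0.487703) = 0.3658.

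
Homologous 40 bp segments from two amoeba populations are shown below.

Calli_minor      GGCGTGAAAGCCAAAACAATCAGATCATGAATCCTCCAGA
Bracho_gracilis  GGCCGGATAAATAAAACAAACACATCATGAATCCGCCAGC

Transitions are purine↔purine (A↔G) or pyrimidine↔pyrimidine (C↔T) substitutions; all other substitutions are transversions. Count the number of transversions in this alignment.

8

The sequences differ at positions 4 (G/C, transversion), 5 (T/G, transversion), 8 (A/T, transversion), 10 (G/A, transition), 11 (C/A, transversion), 12 (C/T, transition), 20 (T/A, transversion), 23 (G/C, transversion), 35 (T/G, transversion), 40 (A/C, transversion).
Of the 10 differences, 2 transitions and 8 transversions, so the answer is 8.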